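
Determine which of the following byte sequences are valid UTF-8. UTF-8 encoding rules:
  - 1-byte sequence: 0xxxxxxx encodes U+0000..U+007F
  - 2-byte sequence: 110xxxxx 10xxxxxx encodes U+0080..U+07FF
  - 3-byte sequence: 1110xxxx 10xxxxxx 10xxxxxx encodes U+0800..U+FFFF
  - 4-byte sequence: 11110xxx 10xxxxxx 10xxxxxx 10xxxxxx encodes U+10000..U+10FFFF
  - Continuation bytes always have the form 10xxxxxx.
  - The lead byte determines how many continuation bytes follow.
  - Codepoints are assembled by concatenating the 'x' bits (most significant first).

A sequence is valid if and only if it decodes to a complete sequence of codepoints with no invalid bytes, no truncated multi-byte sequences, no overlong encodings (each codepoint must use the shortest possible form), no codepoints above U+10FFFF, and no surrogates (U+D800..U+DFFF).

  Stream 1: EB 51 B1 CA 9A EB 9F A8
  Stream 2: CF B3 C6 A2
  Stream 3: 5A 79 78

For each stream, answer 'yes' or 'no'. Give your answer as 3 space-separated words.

Stream 1: error at byte offset 1. INVALID
Stream 2: decodes cleanly. VALID
Stream 3: decodes cleanly. VALID

Answer: no yes yes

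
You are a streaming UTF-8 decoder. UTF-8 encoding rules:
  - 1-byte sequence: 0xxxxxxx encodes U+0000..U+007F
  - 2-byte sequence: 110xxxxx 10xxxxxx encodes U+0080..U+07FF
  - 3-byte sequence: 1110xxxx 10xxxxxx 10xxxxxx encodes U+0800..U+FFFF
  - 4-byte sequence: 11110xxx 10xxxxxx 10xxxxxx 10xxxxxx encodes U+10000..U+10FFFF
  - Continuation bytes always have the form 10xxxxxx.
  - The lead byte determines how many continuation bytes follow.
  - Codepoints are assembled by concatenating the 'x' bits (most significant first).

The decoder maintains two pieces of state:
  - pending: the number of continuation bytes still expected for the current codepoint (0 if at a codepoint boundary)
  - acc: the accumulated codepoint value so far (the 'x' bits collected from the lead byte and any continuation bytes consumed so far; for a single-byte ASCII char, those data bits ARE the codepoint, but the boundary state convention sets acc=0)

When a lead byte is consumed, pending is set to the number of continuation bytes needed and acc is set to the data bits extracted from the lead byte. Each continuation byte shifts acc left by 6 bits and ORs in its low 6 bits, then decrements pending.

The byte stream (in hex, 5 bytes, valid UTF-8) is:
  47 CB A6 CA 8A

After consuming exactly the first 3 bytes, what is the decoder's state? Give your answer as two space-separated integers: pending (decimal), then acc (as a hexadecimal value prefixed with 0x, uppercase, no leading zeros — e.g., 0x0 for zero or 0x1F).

Byte[0]=47: 1-byte. pending=0, acc=0x0
Byte[1]=CB: 2-byte lead. pending=1, acc=0xB
Byte[2]=A6: continuation. acc=(acc<<6)|0x26=0x2E6, pending=0

Answer: 0 0x2E6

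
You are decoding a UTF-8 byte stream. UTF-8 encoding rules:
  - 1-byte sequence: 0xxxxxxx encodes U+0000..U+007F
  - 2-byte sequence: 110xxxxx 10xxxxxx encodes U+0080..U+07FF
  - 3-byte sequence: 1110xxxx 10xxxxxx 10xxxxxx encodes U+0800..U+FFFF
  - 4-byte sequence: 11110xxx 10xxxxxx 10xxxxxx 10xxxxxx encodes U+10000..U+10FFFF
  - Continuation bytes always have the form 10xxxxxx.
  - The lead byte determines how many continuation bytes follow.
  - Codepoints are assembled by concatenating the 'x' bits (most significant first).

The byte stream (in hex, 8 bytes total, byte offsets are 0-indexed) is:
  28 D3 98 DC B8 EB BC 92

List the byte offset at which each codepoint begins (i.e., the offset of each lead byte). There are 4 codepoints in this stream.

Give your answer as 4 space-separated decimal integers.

Answer: 0 1 3 5

Derivation:
Byte[0]=28: 1-byte ASCII. cp=U+0028
Byte[1]=D3: 2-byte lead, need 1 cont bytes. acc=0x13
Byte[2]=98: continuation. acc=(acc<<6)|0x18=0x4D8
Completed: cp=U+04D8 (starts at byte 1)
Byte[3]=DC: 2-byte lead, need 1 cont bytes. acc=0x1C
Byte[4]=B8: continuation. acc=(acc<<6)|0x38=0x738
Completed: cp=U+0738 (starts at byte 3)
Byte[5]=EB: 3-byte lead, need 2 cont bytes. acc=0xB
Byte[6]=BC: continuation. acc=(acc<<6)|0x3C=0x2FC
Byte[7]=92: continuation. acc=(acc<<6)|0x12=0xBF12
Completed: cp=U+BF12 (starts at byte 5)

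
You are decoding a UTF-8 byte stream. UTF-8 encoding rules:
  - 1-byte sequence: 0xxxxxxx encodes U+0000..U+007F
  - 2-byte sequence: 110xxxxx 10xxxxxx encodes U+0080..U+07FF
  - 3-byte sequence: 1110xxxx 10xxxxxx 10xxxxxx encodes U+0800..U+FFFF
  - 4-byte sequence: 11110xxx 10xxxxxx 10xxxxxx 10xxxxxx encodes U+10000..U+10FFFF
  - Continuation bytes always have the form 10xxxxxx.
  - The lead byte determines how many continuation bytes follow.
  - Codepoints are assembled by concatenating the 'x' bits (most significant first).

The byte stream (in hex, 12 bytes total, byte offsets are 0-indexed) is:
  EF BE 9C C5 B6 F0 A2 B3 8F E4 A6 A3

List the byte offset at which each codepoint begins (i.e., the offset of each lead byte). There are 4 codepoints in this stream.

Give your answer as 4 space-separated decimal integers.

Byte[0]=EF: 3-byte lead, need 2 cont bytes. acc=0xF
Byte[1]=BE: continuation. acc=(acc<<6)|0x3E=0x3FE
Byte[2]=9C: continuation. acc=(acc<<6)|0x1C=0xFF9C
Completed: cp=U+FF9C (starts at byte 0)
Byte[3]=C5: 2-byte lead, need 1 cont bytes. acc=0x5
Byte[4]=B6: continuation. acc=(acc<<6)|0x36=0x176
Completed: cp=U+0176 (starts at byte 3)
Byte[5]=F0: 4-byte lead, need 3 cont bytes. acc=0x0
Byte[6]=A2: continuation. acc=(acc<<6)|0x22=0x22
Byte[7]=B3: continuation. acc=(acc<<6)|0x33=0x8B3
Byte[8]=8F: continuation. acc=(acc<<6)|0x0F=0x22CCF
Completed: cp=U+22CCF (starts at byte 5)
Byte[9]=E4: 3-byte lead, need 2 cont bytes. acc=0x4
Byte[10]=A6: continuation. acc=(acc<<6)|0x26=0x126
Byte[11]=A3: continuation. acc=(acc<<6)|0x23=0x49A3
Completed: cp=U+49A3 (starts at byte 9)

Answer: 0 3 5 9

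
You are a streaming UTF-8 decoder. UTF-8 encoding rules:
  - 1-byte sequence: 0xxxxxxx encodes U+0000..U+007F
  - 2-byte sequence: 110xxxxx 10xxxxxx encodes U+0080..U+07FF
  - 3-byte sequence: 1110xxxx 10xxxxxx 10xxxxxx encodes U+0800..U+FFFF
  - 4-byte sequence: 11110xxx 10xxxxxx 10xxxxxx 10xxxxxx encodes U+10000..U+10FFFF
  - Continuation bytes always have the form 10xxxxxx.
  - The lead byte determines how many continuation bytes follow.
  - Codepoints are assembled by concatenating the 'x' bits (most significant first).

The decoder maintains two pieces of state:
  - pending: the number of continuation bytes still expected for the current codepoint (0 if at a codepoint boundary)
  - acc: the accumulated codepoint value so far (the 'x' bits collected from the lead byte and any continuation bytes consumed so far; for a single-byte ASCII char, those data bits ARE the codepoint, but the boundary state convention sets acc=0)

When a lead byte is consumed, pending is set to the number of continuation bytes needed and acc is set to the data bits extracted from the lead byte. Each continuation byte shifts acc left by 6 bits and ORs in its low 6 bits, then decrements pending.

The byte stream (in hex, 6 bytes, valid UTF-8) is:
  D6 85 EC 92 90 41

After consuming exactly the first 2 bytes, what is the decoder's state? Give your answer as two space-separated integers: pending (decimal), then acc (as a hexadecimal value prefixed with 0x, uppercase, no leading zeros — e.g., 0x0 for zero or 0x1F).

Byte[0]=D6: 2-byte lead. pending=1, acc=0x16
Byte[1]=85: continuation. acc=(acc<<6)|0x05=0x585, pending=0

Answer: 0 0x585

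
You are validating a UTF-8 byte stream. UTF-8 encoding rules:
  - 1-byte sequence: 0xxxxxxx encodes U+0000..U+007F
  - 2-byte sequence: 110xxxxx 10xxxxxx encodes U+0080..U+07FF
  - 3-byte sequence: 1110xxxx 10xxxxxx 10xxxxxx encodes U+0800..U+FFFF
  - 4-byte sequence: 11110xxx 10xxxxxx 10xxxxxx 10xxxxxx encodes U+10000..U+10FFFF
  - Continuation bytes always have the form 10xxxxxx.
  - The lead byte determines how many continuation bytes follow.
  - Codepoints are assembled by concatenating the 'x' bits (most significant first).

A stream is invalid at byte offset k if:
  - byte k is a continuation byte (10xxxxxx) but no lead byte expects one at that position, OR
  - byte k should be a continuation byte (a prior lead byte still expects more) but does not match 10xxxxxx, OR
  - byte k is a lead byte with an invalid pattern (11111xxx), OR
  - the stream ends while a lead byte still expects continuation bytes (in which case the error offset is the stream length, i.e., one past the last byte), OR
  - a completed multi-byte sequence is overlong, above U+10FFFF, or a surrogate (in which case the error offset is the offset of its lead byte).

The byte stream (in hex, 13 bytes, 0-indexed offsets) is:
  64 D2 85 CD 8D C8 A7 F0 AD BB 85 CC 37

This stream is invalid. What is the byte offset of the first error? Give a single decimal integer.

Byte[0]=64: 1-byte ASCII. cp=U+0064
Byte[1]=D2: 2-byte lead, need 1 cont bytes. acc=0x12
Byte[2]=85: continuation. acc=(acc<<6)|0x05=0x485
Completed: cp=U+0485 (starts at byte 1)
Byte[3]=CD: 2-byte lead, need 1 cont bytes. acc=0xD
Byte[4]=8D: continuation. acc=(acc<<6)|0x0D=0x34D
Completed: cp=U+034D (starts at byte 3)
Byte[5]=C8: 2-byte lead, need 1 cont bytes. acc=0x8
Byte[6]=A7: continuation. acc=(acc<<6)|0x27=0x227
Completed: cp=U+0227 (starts at byte 5)
Byte[7]=F0: 4-byte lead, need 3 cont bytes. acc=0x0
Byte[8]=AD: continuation. acc=(acc<<6)|0x2D=0x2D
Byte[9]=BB: continuation. acc=(acc<<6)|0x3B=0xB7B
Byte[10]=85: continuation. acc=(acc<<6)|0x05=0x2DEC5
Completed: cp=U+2DEC5 (starts at byte 7)
Byte[11]=CC: 2-byte lead, need 1 cont bytes. acc=0xC
Byte[12]=37: expected 10xxxxxx continuation. INVALID

Answer: 12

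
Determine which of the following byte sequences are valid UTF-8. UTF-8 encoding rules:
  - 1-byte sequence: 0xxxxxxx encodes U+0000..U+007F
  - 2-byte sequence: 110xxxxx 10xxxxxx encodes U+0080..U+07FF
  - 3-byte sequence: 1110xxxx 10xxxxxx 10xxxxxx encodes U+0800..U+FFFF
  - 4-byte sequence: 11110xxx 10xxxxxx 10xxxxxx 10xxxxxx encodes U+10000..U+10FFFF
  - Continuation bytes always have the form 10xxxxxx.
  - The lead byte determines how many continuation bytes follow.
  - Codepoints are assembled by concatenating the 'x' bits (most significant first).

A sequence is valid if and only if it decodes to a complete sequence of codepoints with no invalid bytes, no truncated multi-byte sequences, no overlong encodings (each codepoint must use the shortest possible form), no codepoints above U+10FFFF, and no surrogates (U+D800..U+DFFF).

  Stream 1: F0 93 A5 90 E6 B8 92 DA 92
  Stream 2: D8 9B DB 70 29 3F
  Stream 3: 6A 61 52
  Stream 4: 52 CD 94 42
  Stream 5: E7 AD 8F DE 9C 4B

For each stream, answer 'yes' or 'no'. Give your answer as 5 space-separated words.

Answer: yes no yes yes yes

Derivation:
Stream 1: decodes cleanly. VALID
Stream 2: error at byte offset 3. INVALID
Stream 3: decodes cleanly. VALID
Stream 4: decodes cleanly. VALID
Stream 5: decodes cleanly. VALID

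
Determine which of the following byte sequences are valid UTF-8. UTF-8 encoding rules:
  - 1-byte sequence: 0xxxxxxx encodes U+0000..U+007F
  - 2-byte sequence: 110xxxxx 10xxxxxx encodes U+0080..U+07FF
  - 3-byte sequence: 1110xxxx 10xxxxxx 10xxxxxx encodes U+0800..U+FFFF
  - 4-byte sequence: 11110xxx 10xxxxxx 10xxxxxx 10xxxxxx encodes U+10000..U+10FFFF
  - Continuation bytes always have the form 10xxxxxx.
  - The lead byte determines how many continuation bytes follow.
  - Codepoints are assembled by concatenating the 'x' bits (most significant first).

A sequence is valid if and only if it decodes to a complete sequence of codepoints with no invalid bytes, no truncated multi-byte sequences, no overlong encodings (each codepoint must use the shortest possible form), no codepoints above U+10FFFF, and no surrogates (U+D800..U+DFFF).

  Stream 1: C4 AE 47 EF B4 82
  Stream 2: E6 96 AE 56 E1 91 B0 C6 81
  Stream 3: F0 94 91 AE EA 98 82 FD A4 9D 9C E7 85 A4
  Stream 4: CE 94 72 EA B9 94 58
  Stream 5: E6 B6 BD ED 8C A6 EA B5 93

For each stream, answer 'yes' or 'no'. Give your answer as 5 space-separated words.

Stream 1: decodes cleanly. VALID
Stream 2: decodes cleanly. VALID
Stream 3: error at byte offset 7. INVALID
Stream 4: decodes cleanly. VALID
Stream 5: decodes cleanly. VALID

Answer: yes yes no yes yes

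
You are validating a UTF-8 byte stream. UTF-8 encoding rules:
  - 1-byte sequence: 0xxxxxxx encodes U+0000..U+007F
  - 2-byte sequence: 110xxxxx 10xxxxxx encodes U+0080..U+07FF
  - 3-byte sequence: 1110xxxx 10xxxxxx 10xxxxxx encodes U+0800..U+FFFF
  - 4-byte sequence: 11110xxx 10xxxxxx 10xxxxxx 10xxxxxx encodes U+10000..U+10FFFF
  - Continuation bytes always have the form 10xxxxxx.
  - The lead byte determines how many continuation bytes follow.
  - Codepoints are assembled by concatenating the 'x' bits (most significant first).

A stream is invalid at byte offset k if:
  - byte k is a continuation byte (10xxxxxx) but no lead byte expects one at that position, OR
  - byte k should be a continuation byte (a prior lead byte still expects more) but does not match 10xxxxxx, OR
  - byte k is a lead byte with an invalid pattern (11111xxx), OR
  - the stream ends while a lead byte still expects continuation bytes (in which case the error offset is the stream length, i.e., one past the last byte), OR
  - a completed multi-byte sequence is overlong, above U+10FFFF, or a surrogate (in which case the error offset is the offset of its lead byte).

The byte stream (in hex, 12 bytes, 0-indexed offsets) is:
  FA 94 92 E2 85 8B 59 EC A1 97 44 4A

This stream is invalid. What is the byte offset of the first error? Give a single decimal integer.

Answer: 0

Derivation:
Byte[0]=FA: INVALID lead byte (not 0xxx/110x/1110/11110)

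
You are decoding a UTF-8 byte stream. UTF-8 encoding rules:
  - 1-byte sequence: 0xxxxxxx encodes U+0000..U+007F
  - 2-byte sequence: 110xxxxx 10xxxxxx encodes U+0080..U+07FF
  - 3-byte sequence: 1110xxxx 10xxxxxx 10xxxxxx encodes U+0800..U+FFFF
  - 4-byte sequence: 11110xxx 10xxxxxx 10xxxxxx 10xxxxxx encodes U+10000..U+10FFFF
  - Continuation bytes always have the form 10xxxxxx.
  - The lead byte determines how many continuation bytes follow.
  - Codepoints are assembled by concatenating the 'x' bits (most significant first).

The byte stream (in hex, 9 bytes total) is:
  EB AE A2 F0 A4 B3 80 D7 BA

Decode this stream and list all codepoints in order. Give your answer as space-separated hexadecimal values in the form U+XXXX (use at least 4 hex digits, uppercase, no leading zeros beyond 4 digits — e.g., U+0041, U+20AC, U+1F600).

Byte[0]=EB: 3-byte lead, need 2 cont bytes. acc=0xB
Byte[1]=AE: continuation. acc=(acc<<6)|0x2E=0x2EE
Byte[2]=A2: continuation. acc=(acc<<6)|0x22=0xBBA2
Completed: cp=U+BBA2 (starts at byte 0)
Byte[3]=F0: 4-byte lead, need 3 cont bytes. acc=0x0
Byte[4]=A4: continuation. acc=(acc<<6)|0x24=0x24
Byte[5]=B3: continuation. acc=(acc<<6)|0x33=0x933
Byte[6]=80: continuation. acc=(acc<<6)|0x00=0x24CC0
Completed: cp=U+24CC0 (starts at byte 3)
Byte[7]=D7: 2-byte lead, need 1 cont bytes. acc=0x17
Byte[8]=BA: continuation. acc=(acc<<6)|0x3A=0x5FA
Completed: cp=U+05FA (starts at byte 7)

Answer: U+BBA2 U+24CC0 U+05FA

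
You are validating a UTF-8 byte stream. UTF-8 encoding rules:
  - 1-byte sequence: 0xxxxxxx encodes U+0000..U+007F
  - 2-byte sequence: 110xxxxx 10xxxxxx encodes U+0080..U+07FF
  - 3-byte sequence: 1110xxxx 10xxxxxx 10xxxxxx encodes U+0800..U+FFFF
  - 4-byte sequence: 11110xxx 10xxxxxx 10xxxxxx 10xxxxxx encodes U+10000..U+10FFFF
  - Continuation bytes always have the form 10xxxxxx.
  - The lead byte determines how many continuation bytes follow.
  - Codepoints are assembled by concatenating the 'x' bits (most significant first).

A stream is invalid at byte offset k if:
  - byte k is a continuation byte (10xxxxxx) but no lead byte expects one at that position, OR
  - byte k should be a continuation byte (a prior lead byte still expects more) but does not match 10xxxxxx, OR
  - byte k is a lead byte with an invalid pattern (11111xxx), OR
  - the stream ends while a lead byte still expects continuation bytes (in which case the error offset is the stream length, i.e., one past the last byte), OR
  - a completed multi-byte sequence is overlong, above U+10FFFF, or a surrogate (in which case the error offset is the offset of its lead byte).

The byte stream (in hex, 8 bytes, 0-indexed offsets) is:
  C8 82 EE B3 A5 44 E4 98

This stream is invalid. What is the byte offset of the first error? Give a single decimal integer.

Answer: 8

Derivation:
Byte[0]=C8: 2-byte lead, need 1 cont bytes. acc=0x8
Byte[1]=82: continuation. acc=(acc<<6)|0x02=0x202
Completed: cp=U+0202 (starts at byte 0)
Byte[2]=EE: 3-byte lead, need 2 cont bytes. acc=0xE
Byte[3]=B3: continuation. acc=(acc<<6)|0x33=0x3B3
Byte[4]=A5: continuation. acc=(acc<<6)|0x25=0xECE5
Completed: cp=U+ECE5 (starts at byte 2)
Byte[5]=44: 1-byte ASCII. cp=U+0044
Byte[6]=E4: 3-byte lead, need 2 cont bytes. acc=0x4
Byte[7]=98: continuation. acc=(acc<<6)|0x18=0x118
Byte[8]: stream ended, expected continuation. INVALID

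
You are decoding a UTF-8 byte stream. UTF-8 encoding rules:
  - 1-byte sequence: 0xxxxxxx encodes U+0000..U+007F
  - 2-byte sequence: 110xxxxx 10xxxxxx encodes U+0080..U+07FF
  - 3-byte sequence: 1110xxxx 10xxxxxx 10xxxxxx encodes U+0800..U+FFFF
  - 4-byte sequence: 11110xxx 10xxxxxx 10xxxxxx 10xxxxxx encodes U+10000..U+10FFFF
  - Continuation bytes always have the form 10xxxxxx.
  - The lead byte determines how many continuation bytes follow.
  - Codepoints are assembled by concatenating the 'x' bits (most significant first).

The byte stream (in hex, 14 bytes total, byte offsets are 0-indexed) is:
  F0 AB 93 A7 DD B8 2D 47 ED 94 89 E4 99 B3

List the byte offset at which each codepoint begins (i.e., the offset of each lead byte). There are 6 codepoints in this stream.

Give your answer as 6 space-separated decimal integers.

Answer: 0 4 6 7 8 11

Derivation:
Byte[0]=F0: 4-byte lead, need 3 cont bytes. acc=0x0
Byte[1]=AB: continuation. acc=(acc<<6)|0x2B=0x2B
Byte[2]=93: continuation. acc=(acc<<6)|0x13=0xAD3
Byte[3]=A7: continuation. acc=(acc<<6)|0x27=0x2B4E7
Completed: cp=U+2B4E7 (starts at byte 0)
Byte[4]=DD: 2-byte lead, need 1 cont bytes. acc=0x1D
Byte[5]=B8: continuation. acc=(acc<<6)|0x38=0x778
Completed: cp=U+0778 (starts at byte 4)
Byte[6]=2D: 1-byte ASCII. cp=U+002D
Byte[7]=47: 1-byte ASCII. cp=U+0047
Byte[8]=ED: 3-byte lead, need 2 cont bytes. acc=0xD
Byte[9]=94: continuation. acc=(acc<<6)|0x14=0x354
Byte[10]=89: continuation. acc=(acc<<6)|0x09=0xD509
Completed: cp=U+D509 (starts at byte 8)
Byte[11]=E4: 3-byte lead, need 2 cont bytes. acc=0x4
Byte[12]=99: continuation. acc=(acc<<6)|0x19=0x119
Byte[13]=B3: continuation. acc=(acc<<6)|0x33=0x4673
Completed: cp=U+4673 (starts at byte 11)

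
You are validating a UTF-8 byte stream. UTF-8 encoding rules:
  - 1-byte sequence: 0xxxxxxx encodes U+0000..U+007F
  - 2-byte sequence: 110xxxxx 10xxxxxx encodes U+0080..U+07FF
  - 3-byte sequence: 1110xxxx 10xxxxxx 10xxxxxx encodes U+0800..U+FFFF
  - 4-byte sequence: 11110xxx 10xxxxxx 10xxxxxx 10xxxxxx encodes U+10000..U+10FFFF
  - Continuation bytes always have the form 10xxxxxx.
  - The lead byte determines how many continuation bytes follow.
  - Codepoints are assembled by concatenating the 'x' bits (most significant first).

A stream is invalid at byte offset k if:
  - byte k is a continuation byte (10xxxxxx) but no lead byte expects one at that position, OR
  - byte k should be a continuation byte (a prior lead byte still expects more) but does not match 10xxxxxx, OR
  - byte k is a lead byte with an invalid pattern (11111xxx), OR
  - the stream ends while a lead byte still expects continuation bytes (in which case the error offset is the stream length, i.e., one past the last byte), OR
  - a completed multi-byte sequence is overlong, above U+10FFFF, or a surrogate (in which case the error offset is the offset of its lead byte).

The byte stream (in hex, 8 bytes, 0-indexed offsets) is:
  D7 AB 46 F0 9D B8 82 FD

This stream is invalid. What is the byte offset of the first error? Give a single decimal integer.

Answer: 7

Derivation:
Byte[0]=D7: 2-byte lead, need 1 cont bytes. acc=0x17
Byte[1]=AB: continuation. acc=(acc<<6)|0x2B=0x5EB
Completed: cp=U+05EB (starts at byte 0)
Byte[2]=46: 1-byte ASCII. cp=U+0046
Byte[3]=F0: 4-byte lead, need 3 cont bytes. acc=0x0
Byte[4]=9D: continuation. acc=(acc<<6)|0x1D=0x1D
Byte[5]=B8: continuation. acc=(acc<<6)|0x38=0x778
Byte[6]=82: continuation. acc=(acc<<6)|0x02=0x1DE02
Completed: cp=U+1DE02 (starts at byte 3)
Byte[7]=FD: INVALID lead byte (not 0xxx/110x/1110/11110)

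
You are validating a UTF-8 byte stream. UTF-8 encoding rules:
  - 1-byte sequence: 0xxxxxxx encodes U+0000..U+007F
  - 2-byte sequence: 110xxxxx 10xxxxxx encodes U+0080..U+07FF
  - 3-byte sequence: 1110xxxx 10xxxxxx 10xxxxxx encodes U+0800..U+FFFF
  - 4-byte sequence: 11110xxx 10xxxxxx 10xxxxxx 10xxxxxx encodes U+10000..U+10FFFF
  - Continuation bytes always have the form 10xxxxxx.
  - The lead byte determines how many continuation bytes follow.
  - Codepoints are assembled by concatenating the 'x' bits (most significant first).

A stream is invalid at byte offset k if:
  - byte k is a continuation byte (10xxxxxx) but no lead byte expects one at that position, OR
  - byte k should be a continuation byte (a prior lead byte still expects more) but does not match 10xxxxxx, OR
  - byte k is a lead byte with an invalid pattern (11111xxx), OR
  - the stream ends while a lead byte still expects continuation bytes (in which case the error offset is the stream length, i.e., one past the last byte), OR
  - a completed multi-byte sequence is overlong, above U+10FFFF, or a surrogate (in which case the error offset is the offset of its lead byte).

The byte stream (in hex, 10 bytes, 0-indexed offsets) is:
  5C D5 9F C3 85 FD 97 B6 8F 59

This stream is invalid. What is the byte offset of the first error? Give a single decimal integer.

Byte[0]=5C: 1-byte ASCII. cp=U+005C
Byte[1]=D5: 2-byte lead, need 1 cont bytes. acc=0x15
Byte[2]=9F: continuation. acc=(acc<<6)|0x1F=0x55F
Completed: cp=U+055F (starts at byte 1)
Byte[3]=C3: 2-byte lead, need 1 cont bytes. acc=0x3
Byte[4]=85: continuation. acc=(acc<<6)|0x05=0xC5
Completed: cp=U+00C5 (starts at byte 3)
Byte[5]=FD: INVALID lead byte (not 0xxx/110x/1110/11110)

Answer: 5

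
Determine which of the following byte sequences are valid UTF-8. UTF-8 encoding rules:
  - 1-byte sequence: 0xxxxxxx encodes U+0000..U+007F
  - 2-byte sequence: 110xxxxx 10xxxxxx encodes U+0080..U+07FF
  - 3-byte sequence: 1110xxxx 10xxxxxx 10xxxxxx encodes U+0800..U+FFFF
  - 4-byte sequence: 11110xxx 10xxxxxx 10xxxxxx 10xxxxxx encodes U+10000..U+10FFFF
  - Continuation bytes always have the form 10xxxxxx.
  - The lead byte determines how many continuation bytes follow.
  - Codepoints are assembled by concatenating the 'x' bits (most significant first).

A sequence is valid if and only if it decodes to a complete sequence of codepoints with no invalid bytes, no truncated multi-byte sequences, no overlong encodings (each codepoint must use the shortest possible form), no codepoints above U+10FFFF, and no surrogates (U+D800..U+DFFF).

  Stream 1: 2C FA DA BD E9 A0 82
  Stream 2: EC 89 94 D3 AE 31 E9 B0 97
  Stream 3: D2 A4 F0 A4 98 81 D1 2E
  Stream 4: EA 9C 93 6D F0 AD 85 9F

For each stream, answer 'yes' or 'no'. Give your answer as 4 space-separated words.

Answer: no yes no yes

Derivation:
Stream 1: error at byte offset 1. INVALID
Stream 2: decodes cleanly. VALID
Stream 3: error at byte offset 7. INVALID
Stream 4: decodes cleanly. VALID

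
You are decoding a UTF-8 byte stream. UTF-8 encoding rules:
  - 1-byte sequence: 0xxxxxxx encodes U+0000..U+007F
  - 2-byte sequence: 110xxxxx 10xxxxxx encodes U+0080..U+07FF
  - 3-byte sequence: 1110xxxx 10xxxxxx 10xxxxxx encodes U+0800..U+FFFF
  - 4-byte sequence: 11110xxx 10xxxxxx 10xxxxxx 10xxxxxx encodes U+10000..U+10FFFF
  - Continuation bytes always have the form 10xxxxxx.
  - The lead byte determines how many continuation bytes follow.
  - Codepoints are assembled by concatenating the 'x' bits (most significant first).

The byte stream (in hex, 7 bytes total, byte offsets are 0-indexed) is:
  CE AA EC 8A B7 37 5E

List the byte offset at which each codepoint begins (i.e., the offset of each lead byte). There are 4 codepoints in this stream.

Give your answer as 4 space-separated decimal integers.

Byte[0]=CE: 2-byte lead, need 1 cont bytes. acc=0xE
Byte[1]=AA: continuation. acc=(acc<<6)|0x2A=0x3AA
Completed: cp=U+03AA (starts at byte 0)
Byte[2]=EC: 3-byte lead, need 2 cont bytes. acc=0xC
Byte[3]=8A: continuation. acc=(acc<<6)|0x0A=0x30A
Byte[4]=B7: continuation. acc=(acc<<6)|0x37=0xC2B7
Completed: cp=U+C2B7 (starts at byte 2)
Byte[5]=37: 1-byte ASCII. cp=U+0037
Byte[6]=5E: 1-byte ASCII. cp=U+005E

Answer: 0 2 5 6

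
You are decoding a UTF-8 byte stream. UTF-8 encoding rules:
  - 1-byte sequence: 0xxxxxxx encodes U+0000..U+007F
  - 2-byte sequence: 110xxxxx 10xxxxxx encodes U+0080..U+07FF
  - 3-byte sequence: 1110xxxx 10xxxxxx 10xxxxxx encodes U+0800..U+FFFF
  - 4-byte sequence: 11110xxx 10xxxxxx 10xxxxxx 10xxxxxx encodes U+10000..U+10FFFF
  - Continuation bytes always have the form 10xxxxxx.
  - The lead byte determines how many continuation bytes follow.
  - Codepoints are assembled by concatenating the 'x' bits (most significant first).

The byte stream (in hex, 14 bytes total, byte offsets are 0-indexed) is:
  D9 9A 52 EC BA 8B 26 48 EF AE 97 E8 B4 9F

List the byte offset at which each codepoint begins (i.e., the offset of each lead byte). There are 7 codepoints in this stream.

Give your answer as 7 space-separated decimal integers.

Answer: 0 2 3 6 7 8 11

Derivation:
Byte[0]=D9: 2-byte lead, need 1 cont bytes. acc=0x19
Byte[1]=9A: continuation. acc=(acc<<6)|0x1A=0x65A
Completed: cp=U+065A (starts at byte 0)
Byte[2]=52: 1-byte ASCII. cp=U+0052
Byte[3]=EC: 3-byte lead, need 2 cont bytes. acc=0xC
Byte[4]=BA: continuation. acc=(acc<<6)|0x3A=0x33A
Byte[5]=8B: continuation. acc=(acc<<6)|0x0B=0xCE8B
Completed: cp=U+CE8B (starts at byte 3)
Byte[6]=26: 1-byte ASCII. cp=U+0026
Byte[7]=48: 1-byte ASCII. cp=U+0048
Byte[8]=EF: 3-byte lead, need 2 cont bytes. acc=0xF
Byte[9]=AE: continuation. acc=(acc<<6)|0x2E=0x3EE
Byte[10]=97: continuation. acc=(acc<<6)|0x17=0xFB97
Completed: cp=U+FB97 (starts at byte 8)
Byte[11]=E8: 3-byte lead, need 2 cont bytes. acc=0x8
Byte[12]=B4: continuation. acc=(acc<<6)|0x34=0x234
Byte[13]=9F: continuation. acc=(acc<<6)|0x1F=0x8D1F
Completed: cp=U+8D1F (starts at byte 11)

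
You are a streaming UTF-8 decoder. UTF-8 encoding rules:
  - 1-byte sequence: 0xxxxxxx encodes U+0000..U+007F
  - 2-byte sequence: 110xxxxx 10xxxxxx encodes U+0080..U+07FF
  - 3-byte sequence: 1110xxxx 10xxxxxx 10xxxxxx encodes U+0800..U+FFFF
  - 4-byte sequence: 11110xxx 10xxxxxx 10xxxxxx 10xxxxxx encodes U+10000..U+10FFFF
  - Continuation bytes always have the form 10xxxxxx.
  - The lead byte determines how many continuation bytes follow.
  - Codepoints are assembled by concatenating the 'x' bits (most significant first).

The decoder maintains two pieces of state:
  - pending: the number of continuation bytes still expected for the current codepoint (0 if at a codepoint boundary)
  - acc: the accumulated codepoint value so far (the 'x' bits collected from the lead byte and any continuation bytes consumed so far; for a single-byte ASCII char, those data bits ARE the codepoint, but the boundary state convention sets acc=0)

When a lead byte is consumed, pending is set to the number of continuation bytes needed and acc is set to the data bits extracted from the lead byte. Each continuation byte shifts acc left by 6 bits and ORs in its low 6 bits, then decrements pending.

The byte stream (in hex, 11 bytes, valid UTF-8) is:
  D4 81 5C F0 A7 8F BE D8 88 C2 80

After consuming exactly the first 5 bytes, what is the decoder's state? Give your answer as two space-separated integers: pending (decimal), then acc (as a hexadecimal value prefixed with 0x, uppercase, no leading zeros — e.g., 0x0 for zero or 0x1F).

Byte[0]=D4: 2-byte lead. pending=1, acc=0x14
Byte[1]=81: continuation. acc=(acc<<6)|0x01=0x501, pending=0
Byte[2]=5C: 1-byte. pending=0, acc=0x0
Byte[3]=F0: 4-byte lead. pending=3, acc=0x0
Byte[4]=A7: continuation. acc=(acc<<6)|0x27=0x27, pending=2

Answer: 2 0x27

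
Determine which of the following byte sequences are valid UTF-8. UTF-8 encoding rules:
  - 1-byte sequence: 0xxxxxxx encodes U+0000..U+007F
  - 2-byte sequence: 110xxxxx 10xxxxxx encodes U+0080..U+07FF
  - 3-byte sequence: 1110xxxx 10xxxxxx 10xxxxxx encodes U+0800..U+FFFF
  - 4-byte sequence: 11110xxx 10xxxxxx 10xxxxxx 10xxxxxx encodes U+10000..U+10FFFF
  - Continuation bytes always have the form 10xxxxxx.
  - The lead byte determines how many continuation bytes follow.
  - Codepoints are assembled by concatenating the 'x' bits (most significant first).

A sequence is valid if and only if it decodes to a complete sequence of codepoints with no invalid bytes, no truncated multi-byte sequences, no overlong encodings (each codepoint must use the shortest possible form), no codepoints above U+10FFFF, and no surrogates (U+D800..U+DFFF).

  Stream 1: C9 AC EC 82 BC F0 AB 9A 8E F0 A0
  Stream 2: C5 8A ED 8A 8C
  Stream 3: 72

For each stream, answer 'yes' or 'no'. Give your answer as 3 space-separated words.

Answer: no yes yes

Derivation:
Stream 1: error at byte offset 11. INVALID
Stream 2: decodes cleanly. VALID
Stream 3: decodes cleanly. VALID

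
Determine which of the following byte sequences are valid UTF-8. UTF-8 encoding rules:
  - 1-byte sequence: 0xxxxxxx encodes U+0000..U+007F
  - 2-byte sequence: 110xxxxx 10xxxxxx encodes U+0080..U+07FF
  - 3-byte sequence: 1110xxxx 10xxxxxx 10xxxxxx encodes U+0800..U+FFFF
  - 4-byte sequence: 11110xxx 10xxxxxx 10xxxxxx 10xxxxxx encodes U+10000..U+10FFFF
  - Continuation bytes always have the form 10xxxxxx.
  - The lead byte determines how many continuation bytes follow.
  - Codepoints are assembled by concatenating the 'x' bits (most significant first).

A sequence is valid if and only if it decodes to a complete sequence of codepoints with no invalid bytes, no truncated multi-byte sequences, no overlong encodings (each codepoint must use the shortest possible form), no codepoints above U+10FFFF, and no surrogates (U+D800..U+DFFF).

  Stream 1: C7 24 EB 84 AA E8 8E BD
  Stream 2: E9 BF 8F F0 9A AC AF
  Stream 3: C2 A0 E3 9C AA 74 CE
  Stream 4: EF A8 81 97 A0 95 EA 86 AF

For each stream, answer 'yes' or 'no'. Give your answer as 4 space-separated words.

Stream 1: error at byte offset 1. INVALID
Stream 2: decodes cleanly. VALID
Stream 3: error at byte offset 7. INVALID
Stream 4: error at byte offset 3. INVALID

Answer: no yes no no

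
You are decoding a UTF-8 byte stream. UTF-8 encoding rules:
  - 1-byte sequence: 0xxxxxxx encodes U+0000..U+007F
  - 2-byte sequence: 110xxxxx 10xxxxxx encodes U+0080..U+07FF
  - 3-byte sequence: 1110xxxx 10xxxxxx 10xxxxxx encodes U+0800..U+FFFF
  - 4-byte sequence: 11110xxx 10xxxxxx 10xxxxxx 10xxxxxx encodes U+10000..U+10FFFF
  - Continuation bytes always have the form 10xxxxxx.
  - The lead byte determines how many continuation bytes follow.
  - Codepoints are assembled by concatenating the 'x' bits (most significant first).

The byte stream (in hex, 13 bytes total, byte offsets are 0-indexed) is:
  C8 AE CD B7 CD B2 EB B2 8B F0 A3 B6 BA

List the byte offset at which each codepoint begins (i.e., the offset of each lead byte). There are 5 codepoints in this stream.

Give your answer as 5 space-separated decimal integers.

Byte[0]=C8: 2-byte lead, need 1 cont bytes. acc=0x8
Byte[1]=AE: continuation. acc=(acc<<6)|0x2E=0x22E
Completed: cp=U+022E (starts at byte 0)
Byte[2]=CD: 2-byte lead, need 1 cont bytes. acc=0xD
Byte[3]=B7: continuation. acc=(acc<<6)|0x37=0x377
Completed: cp=U+0377 (starts at byte 2)
Byte[4]=CD: 2-byte lead, need 1 cont bytes. acc=0xD
Byte[5]=B2: continuation. acc=(acc<<6)|0x32=0x372
Completed: cp=U+0372 (starts at byte 4)
Byte[6]=EB: 3-byte lead, need 2 cont bytes. acc=0xB
Byte[7]=B2: continuation. acc=(acc<<6)|0x32=0x2F2
Byte[8]=8B: continuation. acc=(acc<<6)|0x0B=0xBC8B
Completed: cp=U+BC8B (starts at byte 6)
Byte[9]=F0: 4-byte lead, need 3 cont bytes. acc=0x0
Byte[10]=A3: continuation. acc=(acc<<6)|0x23=0x23
Byte[11]=B6: continuation. acc=(acc<<6)|0x36=0x8F6
Byte[12]=BA: continuation. acc=(acc<<6)|0x3A=0x23DBA
Completed: cp=U+23DBA (starts at byte 9)

Answer: 0 2 4 6 9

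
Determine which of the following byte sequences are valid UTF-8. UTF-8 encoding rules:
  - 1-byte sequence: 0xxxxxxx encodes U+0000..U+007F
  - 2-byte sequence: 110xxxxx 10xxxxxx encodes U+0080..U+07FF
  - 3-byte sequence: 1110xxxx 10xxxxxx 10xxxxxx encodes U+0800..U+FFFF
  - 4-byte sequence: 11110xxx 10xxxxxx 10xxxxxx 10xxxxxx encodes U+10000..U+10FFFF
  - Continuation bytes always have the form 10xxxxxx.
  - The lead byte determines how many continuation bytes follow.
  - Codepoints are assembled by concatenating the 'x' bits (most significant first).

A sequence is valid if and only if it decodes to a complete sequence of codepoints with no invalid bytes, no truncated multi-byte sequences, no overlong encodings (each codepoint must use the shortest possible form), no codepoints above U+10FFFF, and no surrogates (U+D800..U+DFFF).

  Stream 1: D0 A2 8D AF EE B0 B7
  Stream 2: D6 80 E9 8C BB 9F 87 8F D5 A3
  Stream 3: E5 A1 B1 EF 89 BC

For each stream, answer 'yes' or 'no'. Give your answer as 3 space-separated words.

Answer: no no yes

Derivation:
Stream 1: error at byte offset 2. INVALID
Stream 2: error at byte offset 5. INVALID
Stream 3: decodes cleanly. VALID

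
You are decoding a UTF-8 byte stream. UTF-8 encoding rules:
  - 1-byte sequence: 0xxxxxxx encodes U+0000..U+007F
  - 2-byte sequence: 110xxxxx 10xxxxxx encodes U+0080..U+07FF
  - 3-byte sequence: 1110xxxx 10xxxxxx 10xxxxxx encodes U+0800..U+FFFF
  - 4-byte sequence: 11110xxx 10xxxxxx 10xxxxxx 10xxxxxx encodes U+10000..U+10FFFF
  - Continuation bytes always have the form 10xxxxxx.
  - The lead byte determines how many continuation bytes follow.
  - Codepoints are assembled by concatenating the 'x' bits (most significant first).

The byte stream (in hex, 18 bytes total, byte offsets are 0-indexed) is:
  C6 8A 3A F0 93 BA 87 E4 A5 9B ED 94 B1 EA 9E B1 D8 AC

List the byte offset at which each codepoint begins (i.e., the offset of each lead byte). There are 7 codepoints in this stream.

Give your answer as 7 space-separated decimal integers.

Byte[0]=C6: 2-byte lead, need 1 cont bytes. acc=0x6
Byte[1]=8A: continuation. acc=(acc<<6)|0x0A=0x18A
Completed: cp=U+018A (starts at byte 0)
Byte[2]=3A: 1-byte ASCII. cp=U+003A
Byte[3]=F0: 4-byte lead, need 3 cont bytes. acc=0x0
Byte[4]=93: continuation. acc=(acc<<6)|0x13=0x13
Byte[5]=BA: continuation. acc=(acc<<6)|0x3A=0x4FA
Byte[6]=87: continuation. acc=(acc<<6)|0x07=0x13E87
Completed: cp=U+13E87 (starts at byte 3)
Byte[7]=E4: 3-byte lead, need 2 cont bytes. acc=0x4
Byte[8]=A5: continuation. acc=(acc<<6)|0x25=0x125
Byte[9]=9B: continuation. acc=(acc<<6)|0x1B=0x495B
Completed: cp=U+495B (starts at byte 7)
Byte[10]=ED: 3-byte lead, need 2 cont bytes. acc=0xD
Byte[11]=94: continuation. acc=(acc<<6)|0x14=0x354
Byte[12]=B1: continuation. acc=(acc<<6)|0x31=0xD531
Completed: cp=U+D531 (starts at byte 10)
Byte[13]=EA: 3-byte lead, need 2 cont bytes. acc=0xA
Byte[14]=9E: continuation. acc=(acc<<6)|0x1E=0x29E
Byte[15]=B1: continuation. acc=(acc<<6)|0x31=0xA7B1
Completed: cp=U+A7B1 (starts at byte 13)
Byte[16]=D8: 2-byte lead, need 1 cont bytes. acc=0x18
Byte[17]=AC: continuation. acc=(acc<<6)|0x2C=0x62C
Completed: cp=U+062C (starts at byte 16)

Answer: 0 2 3 7 10 13 16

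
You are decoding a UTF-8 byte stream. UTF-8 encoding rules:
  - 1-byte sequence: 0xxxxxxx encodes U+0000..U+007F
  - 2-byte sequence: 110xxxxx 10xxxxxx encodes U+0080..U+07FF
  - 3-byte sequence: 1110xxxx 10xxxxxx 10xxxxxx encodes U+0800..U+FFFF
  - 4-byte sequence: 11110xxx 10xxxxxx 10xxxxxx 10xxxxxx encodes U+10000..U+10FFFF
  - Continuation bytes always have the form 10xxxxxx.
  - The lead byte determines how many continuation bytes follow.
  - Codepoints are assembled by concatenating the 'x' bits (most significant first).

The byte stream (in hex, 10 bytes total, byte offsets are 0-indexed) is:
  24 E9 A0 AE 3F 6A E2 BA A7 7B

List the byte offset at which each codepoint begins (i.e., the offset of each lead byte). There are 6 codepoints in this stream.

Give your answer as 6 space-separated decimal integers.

Answer: 0 1 4 5 6 9

Derivation:
Byte[0]=24: 1-byte ASCII. cp=U+0024
Byte[1]=E9: 3-byte lead, need 2 cont bytes. acc=0x9
Byte[2]=A0: continuation. acc=(acc<<6)|0x20=0x260
Byte[3]=AE: continuation. acc=(acc<<6)|0x2E=0x982E
Completed: cp=U+982E (starts at byte 1)
Byte[4]=3F: 1-byte ASCII. cp=U+003F
Byte[5]=6A: 1-byte ASCII. cp=U+006A
Byte[6]=E2: 3-byte lead, need 2 cont bytes. acc=0x2
Byte[7]=BA: continuation. acc=(acc<<6)|0x3A=0xBA
Byte[8]=A7: continuation. acc=(acc<<6)|0x27=0x2EA7
Completed: cp=U+2EA7 (starts at byte 6)
Byte[9]=7B: 1-byte ASCII. cp=U+007B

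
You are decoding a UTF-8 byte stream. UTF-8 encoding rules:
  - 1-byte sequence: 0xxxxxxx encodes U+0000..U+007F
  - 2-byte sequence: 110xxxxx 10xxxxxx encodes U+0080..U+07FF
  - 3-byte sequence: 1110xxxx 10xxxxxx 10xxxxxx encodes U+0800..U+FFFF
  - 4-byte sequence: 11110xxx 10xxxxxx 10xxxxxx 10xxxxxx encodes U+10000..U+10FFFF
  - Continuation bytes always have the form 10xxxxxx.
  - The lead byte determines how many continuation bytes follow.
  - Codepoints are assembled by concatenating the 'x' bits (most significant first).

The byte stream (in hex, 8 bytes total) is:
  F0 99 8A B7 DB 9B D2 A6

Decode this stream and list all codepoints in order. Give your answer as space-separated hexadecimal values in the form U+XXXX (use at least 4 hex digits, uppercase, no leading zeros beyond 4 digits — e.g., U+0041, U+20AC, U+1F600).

Byte[0]=F0: 4-byte lead, need 3 cont bytes. acc=0x0
Byte[1]=99: continuation. acc=(acc<<6)|0x19=0x19
Byte[2]=8A: continuation. acc=(acc<<6)|0x0A=0x64A
Byte[3]=B7: continuation. acc=(acc<<6)|0x37=0x192B7
Completed: cp=U+192B7 (starts at byte 0)
Byte[4]=DB: 2-byte lead, need 1 cont bytes. acc=0x1B
Byte[5]=9B: continuation. acc=(acc<<6)|0x1B=0x6DB
Completed: cp=U+06DB (starts at byte 4)
Byte[6]=D2: 2-byte lead, need 1 cont bytes. acc=0x12
Byte[7]=A6: continuation. acc=(acc<<6)|0x26=0x4A6
Completed: cp=U+04A6 (starts at byte 6)

Answer: U+192B7 U+06DB U+04A6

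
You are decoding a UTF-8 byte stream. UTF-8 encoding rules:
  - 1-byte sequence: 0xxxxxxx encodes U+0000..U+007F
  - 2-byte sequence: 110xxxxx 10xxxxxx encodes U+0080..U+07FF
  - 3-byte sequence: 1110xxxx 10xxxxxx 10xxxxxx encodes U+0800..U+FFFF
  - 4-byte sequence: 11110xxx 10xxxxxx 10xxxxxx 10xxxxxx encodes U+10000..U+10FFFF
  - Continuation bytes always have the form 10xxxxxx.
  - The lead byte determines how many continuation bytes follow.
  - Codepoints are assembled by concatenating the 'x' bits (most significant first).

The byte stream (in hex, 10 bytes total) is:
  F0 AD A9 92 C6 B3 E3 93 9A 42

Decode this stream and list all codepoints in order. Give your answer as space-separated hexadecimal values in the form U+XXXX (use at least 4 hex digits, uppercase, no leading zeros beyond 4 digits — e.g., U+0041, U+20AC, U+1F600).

Answer: U+2DA52 U+01B3 U+34DA U+0042

Derivation:
Byte[0]=F0: 4-byte lead, need 3 cont bytes. acc=0x0
Byte[1]=AD: continuation. acc=(acc<<6)|0x2D=0x2D
Byte[2]=A9: continuation. acc=(acc<<6)|0x29=0xB69
Byte[3]=92: continuation. acc=(acc<<6)|0x12=0x2DA52
Completed: cp=U+2DA52 (starts at byte 0)
Byte[4]=C6: 2-byte lead, need 1 cont bytes. acc=0x6
Byte[5]=B3: continuation. acc=(acc<<6)|0x33=0x1B3
Completed: cp=U+01B3 (starts at byte 4)
Byte[6]=E3: 3-byte lead, need 2 cont bytes. acc=0x3
Byte[7]=93: continuation. acc=(acc<<6)|0x13=0xD3
Byte[8]=9A: continuation. acc=(acc<<6)|0x1A=0x34DA
Completed: cp=U+34DA (starts at byte 6)
Byte[9]=42: 1-byte ASCII. cp=U+0042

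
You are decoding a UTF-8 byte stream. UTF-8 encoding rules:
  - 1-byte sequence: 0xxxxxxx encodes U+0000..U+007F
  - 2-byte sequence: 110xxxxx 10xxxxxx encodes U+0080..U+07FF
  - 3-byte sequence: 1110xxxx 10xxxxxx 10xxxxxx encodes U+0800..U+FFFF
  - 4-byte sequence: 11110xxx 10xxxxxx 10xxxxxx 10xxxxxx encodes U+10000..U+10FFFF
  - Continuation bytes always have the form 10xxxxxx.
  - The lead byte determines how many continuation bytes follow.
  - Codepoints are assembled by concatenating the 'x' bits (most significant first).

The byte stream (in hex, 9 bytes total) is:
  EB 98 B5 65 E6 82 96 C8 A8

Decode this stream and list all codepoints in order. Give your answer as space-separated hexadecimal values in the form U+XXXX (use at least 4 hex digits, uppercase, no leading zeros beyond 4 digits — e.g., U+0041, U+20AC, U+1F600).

Byte[0]=EB: 3-byte lead, need 2 cont bytes. acc=0xB
Byte[1]=98: continuation. acc=(acc<<6)|0x18=0x2D8
Byte[2]=B5: continuation. acc=(acc<<6)|0x35=0xB635
Completed: cp=U+B635 (starts at byte 0)
Byte[3]=65: 1-byte ASCII. cp=U+0065
Byte[4]=E6: 3-byte lead, need 2 cont bytes. acc=0x6
Byte[5]=82: continuation. acc=(acc<<6)|0x02=0x182
Byte[6]=96: continuation. acc=(acc<<6)|0x16=0x6096
Completed: cp=U+6096 (starts at byte 4)
Byte[7]=C8: 2-byte lead, need 1 cont bytes. acc=0x8
Byte[8]=A8: continuation. acc=(acc<<6)|0x28=0x228
Completed: cp=U+0228 (starts at byte 7)

Answer: U+B635 U+0065 U+6096 U+0228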